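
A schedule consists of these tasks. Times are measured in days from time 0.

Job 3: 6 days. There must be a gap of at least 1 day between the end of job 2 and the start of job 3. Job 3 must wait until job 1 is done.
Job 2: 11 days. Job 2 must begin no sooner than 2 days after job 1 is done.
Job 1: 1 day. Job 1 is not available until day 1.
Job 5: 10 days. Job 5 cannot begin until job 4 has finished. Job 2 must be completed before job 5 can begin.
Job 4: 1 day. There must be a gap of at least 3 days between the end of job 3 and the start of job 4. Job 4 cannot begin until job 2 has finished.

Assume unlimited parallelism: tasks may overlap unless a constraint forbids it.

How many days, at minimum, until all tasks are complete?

Job 1 waits on its own release at day 1, so it starts at day 1 and finishes at 1 + 1 = day 2.
Job 2 waits on job 1 (finishes day 2, plus 2-day gap → day 4), so it starts at day 4 and finishes at 4 + 11 = day 15.
Job 3 cannot start until job 2 (finishes day 15, plus 1-day gap → day 16); job 1 (finishes day 2). The controlling bound is day 16, so job 3 finishes at 16 + 6 = day 22.
Job 4 cannot start until job 3 (finishes day 22, plus 3-day gap → day 25); job 2 (finishes day 15). The controlling bound is day 25, so job 4 finishes at 25 + 1 = day 26.
Job 5 cannot start until job 4 (finishes day 26); job 2 (finishes day 15). The controlling bound is day 26, so job 5 finishes at 26 + 10 = day 36.
All tasks are finished once the last one completes. Finish times: Job 1 at 2, Job 2 at 15, Job 3 at 22, Job 4 at 26, Job 5 at 36. The latest is day 36.

36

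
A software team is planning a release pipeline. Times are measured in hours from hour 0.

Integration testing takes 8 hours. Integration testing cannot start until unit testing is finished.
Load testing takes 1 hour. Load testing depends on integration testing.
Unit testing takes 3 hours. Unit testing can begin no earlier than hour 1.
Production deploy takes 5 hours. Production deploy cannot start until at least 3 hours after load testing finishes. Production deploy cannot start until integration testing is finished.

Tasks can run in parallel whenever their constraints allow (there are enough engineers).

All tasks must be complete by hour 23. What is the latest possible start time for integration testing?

6

Production deploy must finish by hour 23; it takes 5 hours, so it must start by 23 − 5 = hour 18.
Since production deploy (must start by hour 18, minus 3-hour gap → hour 15) depends on it, load testing must finish by hour 15. Backing off its 1-hour duration gives a latest start of hour 14.
Integration testing has several dependents: load testing (must start by hour 14); production deploy (must start by hour 18). The earliest of those limits is hour 14, so integration testing must start by 14 − 8 = hour 6.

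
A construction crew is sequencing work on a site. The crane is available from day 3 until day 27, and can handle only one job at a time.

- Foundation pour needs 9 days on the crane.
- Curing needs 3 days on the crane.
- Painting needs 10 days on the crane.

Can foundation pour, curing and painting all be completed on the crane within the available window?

Yes

The crane window is 27 − 3 = 24 days.
Running back to back, the jobs need 9 + 3 + 10 = 22 days on the crane.
Since 22 ≤ 24, they fit within the window.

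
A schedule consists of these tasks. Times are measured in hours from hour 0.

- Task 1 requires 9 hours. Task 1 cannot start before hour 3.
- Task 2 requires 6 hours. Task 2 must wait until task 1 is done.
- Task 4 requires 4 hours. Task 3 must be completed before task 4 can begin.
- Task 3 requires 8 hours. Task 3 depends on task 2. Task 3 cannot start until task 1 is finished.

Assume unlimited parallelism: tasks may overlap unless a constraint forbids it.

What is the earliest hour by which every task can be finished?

After its own release at hour 3, task 1 can start at hour 3 and finishes at hour 12.
After task 1 (finishes hour 12), task 2 can start at hour 12 and finishes at hour 18.
Task 3 cannot start until task 2 (finishes hour 18); task 1 (finishes hour 12). The controlling bound is hour 18, so task 3 finishes at 18 + 8 = hour 26.
Task 4 cannot begin until task 3 (finishes hour 26). It runs from hour 26 to 26 + 4 = hour 30.
All tasks are finished once the last one completes. Finish times: Task 1 at 12, Task 2 at 18, Task 3 at 26, Task 4 at 30. The latest is hour 30.

30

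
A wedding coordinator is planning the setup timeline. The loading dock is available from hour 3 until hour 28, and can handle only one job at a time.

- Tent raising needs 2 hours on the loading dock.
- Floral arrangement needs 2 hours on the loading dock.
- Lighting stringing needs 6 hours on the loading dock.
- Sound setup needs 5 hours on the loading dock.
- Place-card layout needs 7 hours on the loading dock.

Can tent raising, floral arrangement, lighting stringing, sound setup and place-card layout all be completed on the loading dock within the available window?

The loading dock window is 28 − 3 = 25 hours.
Running back to back, the jobs need 2 + 2 + 6 + 5 + 7 = 22 hours on the loading dock.
Since 22 ≤ 25, they fit within the window.

Yes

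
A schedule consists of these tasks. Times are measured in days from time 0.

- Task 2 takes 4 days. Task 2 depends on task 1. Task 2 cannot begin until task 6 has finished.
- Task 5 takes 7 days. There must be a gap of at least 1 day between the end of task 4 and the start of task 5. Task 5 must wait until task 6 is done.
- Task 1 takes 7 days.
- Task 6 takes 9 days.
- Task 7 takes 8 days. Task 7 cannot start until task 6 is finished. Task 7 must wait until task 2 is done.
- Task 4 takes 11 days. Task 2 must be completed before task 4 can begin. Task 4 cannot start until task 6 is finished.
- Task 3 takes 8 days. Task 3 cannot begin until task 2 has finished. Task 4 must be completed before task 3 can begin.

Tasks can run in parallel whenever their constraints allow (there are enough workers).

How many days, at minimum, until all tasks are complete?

Task 6 has no prerequisites, so it starts at day 0 and finishes at day 9.
Task 1 can start immediately at day 0; it finishes at day 7.
Task 2 cannot start until task 1 (finishes day 7); task 6 (finishes day 9). The controlling bound is day 9, so task 2 finishes at 9 + 4 = day 13.
Task 7 needs all of task 6 (finishes day 9); task 2 (finishes day 13). That puts its earliest start at day 13; it finishes at 13 + 8 = day 21.
Task 4 has to wait for task 2 (finishes day 13); task 6 (finishes day 9). The latest of these is day 13, so task 4 runs day 13 to 13 + 11 = day 24.
Task 5 cannot start until task 4 (finishes day 24, plus 1-day gap → day 25); task 6 (finishes day 9). The controlling bound is day 25, so task 5 finishes at 25 + 7 = day 32.
For task 3: task 2 (finishes day 13); task 4 (finishes day 24). Taking the maximum gives a start of day 24, and it finishes at 24 + 8 = day 32.
All tasks are finished once the last one completes. Finish times: Task 1 at 7, Task 2 at 13, Task 3 at 32, Task 4 at 24, Task 5 at 32, Task 6 at 9, Task 7 at 21. The latest is day 32.

32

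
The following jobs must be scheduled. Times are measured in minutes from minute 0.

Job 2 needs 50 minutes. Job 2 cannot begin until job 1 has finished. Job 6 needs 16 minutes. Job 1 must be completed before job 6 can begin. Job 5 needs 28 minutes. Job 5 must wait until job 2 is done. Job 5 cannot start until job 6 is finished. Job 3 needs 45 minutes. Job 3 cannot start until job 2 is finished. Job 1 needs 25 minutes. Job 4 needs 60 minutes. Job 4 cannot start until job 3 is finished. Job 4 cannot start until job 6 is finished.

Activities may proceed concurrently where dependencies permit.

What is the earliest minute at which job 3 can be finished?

Job 1 can start immediately at minute 0; it finishes at minute 25.
Job 2 waits on job 1 (finishes minute 25), so it starts at minute 25 and finishes at 25 + 50 = minute 75.
After job 2 (finishes minute 75), job 3 can start at minute 75 and finishes at minute 120.

120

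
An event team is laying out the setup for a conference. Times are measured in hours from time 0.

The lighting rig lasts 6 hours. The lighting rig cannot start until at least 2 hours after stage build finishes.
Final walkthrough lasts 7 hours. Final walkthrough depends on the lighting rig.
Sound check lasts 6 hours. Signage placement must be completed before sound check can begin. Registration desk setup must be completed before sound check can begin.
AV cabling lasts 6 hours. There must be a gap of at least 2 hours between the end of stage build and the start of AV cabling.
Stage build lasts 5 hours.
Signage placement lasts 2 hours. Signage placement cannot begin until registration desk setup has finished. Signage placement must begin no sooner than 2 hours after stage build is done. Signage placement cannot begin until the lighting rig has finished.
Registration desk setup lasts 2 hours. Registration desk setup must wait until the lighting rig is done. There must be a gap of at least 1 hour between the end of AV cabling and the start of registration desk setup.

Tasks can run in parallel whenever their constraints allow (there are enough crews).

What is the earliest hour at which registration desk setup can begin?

14

Stage build has no prerequisites, so it starts at hour 0 and finishes at hour 5.
AV cabling cannot begin until stage build (finishes hour 5, plus 2-hour gap → hour 7). It runs from hour 7 to 7 + 6 = hour 13.
After stage build (finishes hour 5, plus 2-hour gap → hour 7), the lighting rig can start at hour 7 and finishes at hour 13.
Registration desk setup waits on the lighting rig (finishes hour 13); AV cabling (finishes hour 13, plus 1-hour gap → hour 14). The latest of these is hour 14, which is the earliest registration desk setup can start.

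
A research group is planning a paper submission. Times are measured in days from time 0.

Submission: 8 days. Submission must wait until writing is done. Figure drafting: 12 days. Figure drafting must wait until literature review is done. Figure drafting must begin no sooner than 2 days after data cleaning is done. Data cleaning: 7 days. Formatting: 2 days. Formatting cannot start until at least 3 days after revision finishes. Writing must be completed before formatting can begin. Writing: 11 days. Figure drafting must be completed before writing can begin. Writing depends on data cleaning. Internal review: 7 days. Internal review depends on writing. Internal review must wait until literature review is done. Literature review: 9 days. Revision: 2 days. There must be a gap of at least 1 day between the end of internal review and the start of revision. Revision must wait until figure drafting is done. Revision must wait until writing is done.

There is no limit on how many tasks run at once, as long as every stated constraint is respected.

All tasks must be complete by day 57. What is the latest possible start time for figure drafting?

19

Formatting must finish by day 57; it takes 2 days, so it must start by 57 − 2 = day 55.
Revision has to be done before formatting (must start by day 55, minus 3-day gap → day 52). That means finishing by day 52, i.e. starting by 52 − 2 = day 50.
Internal review must finish before revision (must start by day 50, minus 1-day gap → day 49). With a 7-day duration, internal review must start by 49 − 7 = day 42.
Nothing follows submission; the deadline of day 57 is its only limit. It must start by 57 − 8 = day 49.
Writing has several dependents: internal review (must start by day 42); revision (must start by day 50); formatting (must start by day 55); submission (must start by day 49). The earliest of those limits is day 42, so writing must start by 42 − 11 = day 31.
Figure drafting has several dependents: writing (must start by day 31); revision (must start by day 50). The earliest of those limits is day 31, so figure drafting must start by 31 − 12 = day 19.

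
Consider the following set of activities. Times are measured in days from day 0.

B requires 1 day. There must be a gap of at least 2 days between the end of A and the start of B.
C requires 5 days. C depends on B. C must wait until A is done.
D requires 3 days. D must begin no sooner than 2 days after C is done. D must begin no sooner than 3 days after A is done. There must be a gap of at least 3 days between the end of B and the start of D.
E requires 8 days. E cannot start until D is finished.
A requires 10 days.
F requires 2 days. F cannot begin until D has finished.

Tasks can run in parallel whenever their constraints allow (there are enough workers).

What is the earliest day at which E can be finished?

Nothing blocks A, so it runs from day 0 to day 10.
After A (finishes day 10, plus 2-day gap → day 12), B can start at day 12 and finishes at day 13.
C cannot start until B (finishes day 13); A (finishes day 10). The controlling bound is day 13, so C finishes at 13 + 5 = day 18.
D needs all of C (finishes day 18, plus 2-day gap → day 20); A (finishes day 10, plus 3-day gap → day 13); B (finishes day 13, plus 3-day gap → day 16). That puts its earliest start at day 20; it finishes at 20 + 3 = day 23.
E cannot begin until D (finishes day 23). It runs from day 23 to 23 + 8 = day 31.

31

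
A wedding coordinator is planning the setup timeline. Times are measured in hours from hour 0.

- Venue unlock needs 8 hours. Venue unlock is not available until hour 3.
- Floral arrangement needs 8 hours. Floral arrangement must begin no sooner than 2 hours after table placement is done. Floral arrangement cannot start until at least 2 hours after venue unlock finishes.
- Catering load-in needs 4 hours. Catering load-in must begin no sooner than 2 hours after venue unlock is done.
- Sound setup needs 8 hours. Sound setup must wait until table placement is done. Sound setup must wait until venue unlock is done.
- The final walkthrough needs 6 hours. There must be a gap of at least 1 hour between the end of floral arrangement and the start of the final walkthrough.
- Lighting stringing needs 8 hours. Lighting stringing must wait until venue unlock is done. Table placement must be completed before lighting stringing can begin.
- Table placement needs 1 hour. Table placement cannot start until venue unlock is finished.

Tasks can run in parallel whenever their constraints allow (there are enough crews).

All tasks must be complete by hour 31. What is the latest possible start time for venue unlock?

5

Nothing follows the final walkthrough; the deadline of hour 31 is its only limit. It must start by 31 − 6 = hour 25.
Since the final walkthrough (must start by hour 25, minus 1-hour gap → hour 24) depends on it, floral arrangement must finish by hour 24. Backing off its 8-hour duration gives a latest start of hour 16.
Nothing follows lighting stringing; the deadline of hour 31 is its only limit. It must start by 31 − 8 = hour 23.
Sound setup has no dependents, so it just needs to finish by hour 31. Starting by 31 − 8 = hour 23 achieves that.
Table placement must finish in time for floral arrangement (must start by hour 16, minus 2-hour gap → hour 14); lighting stringing (must start by hour 23); sound setup (must start by hour 23). The tightest is hour 14, so table placement must start by 14 − 1 = hour 13.
Catering load-in must finish by hour 31; it takes 4 hours, so it must start by 31 − 4 = hour 27.
For venue unlock: table placement (must start by hour 13); floral arrangement (must start by hour 16, minus 2-hour gap → hour 14); lighting stringing (must start by hour 23); sound setup (must start by hour 23); catering load-in (must start by hour 27, minus 2-hour gap → hour 25). The most restrictive is hour 13; with an 8-hour duration, venue unlock must start by hour 5.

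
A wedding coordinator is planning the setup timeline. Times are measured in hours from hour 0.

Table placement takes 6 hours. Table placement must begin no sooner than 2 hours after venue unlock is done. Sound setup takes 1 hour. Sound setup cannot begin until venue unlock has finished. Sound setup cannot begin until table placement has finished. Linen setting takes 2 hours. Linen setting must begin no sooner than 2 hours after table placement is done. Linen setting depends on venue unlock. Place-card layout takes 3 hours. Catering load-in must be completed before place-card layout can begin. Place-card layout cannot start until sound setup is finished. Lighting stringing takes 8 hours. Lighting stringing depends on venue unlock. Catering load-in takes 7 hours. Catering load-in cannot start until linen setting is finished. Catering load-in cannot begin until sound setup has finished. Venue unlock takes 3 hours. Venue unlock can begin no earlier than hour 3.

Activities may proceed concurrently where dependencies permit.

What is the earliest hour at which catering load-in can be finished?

25

After its own release at hour 3, venue unlock can start at hour 3 and finishes at hour 6.
Table placement waits on venue unlock (finishes hour 6, plus 2-hour gap → hour 8), so it starts at hour 8 and finishes at 8 + 6 = hour 14.
Sound setup has to wait for venue unlock (finishes hour 6); table placement (finishes hour 14). The latest of these is hour 14, so sound setup runs hour 14 to 14 + 1 = hour 15.
Linen setting needs all of table placement (finishes hour 14, plus 2-hour gap → hour 16); venue unlock (finishes hour 6). That puts its earliest start at hour 16; it finishes at 16 + 2 = hour 18.
Catering load-in has to wait for linen setting (finishes hour 18); sound setup (finishes hour 15). The latest of these is hour 18, so catering load-in runs hour 18 to 18 + 7 = hour 25.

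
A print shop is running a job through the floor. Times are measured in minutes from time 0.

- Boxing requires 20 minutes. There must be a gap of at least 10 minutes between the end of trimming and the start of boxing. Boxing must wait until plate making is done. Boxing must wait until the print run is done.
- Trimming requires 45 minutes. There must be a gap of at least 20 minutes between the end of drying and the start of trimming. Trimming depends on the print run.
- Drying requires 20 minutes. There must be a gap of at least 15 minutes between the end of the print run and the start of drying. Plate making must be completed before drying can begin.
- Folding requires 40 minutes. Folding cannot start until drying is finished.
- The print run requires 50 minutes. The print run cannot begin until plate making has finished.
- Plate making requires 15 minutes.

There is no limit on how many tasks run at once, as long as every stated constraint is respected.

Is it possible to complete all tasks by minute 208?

Yes

Plate making can start immediately at minute 0; it finishes at minute 15.
The print run cannot begin until plate making (finishes minute 15). It runs from minute 15 to 15 + 50 = minute 65.
Drying has to wait for the print run (finishes minute 65, plus 15-minute gap → minute 80); plate making (finishes minute 15). The latest of these is minute 80, so drying runs minute 80 to 80 + 20 = minute 100.
After drying (finishes minute 100), folding can start at minute 100 and finishes at minute 140.
Trimming cannot start until drying (finishes minute 100, plus 20-minute gap → minute 120); the print run (finishes minute 65). The controlling bound is minute 120, so trimming finishes at 120 + 45 = minute 165.
For boxing: trimming (finishes minute 165, plus 10-minute gap → minute 175); plate making (finishes minute 15); the print run (finishes minute 65). Taking the maximum gives a start of minute 175, and it finishes at 175 + 20 = minute 195.
Every task is finished by minute 195, which is no later than the deadline of 208, so the schedule is feasible.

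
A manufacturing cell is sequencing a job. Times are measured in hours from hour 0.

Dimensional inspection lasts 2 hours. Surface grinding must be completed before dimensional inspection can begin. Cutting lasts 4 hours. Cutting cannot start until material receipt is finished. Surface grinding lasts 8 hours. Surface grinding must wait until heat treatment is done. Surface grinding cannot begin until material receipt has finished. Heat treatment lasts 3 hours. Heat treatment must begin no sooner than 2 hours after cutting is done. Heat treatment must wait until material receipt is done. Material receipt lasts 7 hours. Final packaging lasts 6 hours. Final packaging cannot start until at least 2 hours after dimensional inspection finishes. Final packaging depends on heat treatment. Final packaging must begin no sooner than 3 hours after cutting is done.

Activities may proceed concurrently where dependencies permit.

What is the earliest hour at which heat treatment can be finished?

16

Material receipt can start immediately at hour 0; it finishes at hour 7.
After material receipt (finishes hour 7), cutting can start at hour 7 and finishes at hour 11.
Heat treatment needs all of cutting (finishes hour 11, plus 2-hour gap → hour 13); material receipt (finishes hour 7). That puts its earliest start at hour 13; it finishes at 13 + 3 = hour 16.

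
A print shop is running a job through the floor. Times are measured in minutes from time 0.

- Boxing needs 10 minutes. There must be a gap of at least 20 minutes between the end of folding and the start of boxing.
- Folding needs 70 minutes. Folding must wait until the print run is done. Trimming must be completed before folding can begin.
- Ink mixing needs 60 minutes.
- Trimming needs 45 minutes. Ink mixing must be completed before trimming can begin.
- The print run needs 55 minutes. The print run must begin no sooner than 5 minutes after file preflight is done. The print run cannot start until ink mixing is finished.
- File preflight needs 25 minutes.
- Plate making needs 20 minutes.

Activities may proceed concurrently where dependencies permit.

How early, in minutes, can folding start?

Nothing blocks ink mixing, so it runs from minute 0 to minute 60.
Trimming cannot begin until ink mixing (finishes minute 60). It runs from minute 60 to 60 + 45 = minute 105.
File preflight has no prerequisites, so it starts at minute 0 and finishes at minute 25.
The print run cannot start until file preflight (finishes minute 25, plus 5-minute gap → minute 30); ink mixing (finishes minute 60). The controlling bound is minute 60, so the print run finishes at 60 + 55 = minute 115.
Folding waits on the print run (finishes minute 115); trimming (finishes minute 105). The latest of these is minute 115, which is the earliest folding can start.

115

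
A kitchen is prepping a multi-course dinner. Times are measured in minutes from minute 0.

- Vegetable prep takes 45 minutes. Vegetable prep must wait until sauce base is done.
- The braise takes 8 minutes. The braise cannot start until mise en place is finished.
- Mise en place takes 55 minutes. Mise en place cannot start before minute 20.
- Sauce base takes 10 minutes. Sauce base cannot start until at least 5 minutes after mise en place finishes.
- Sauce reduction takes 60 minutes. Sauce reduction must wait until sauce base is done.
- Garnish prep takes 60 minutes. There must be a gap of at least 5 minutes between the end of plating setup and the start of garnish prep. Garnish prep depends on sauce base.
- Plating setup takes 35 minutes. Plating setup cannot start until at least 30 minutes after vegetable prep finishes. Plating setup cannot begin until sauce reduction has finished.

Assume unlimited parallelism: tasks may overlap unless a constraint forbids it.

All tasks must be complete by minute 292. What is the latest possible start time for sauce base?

107

Nothing follows garnish prep; the deadline of minute 292 is its only limit. It must start by 292 − 60 = minute 232.
Plating setup has to be done before garnish prep (must start by minute 232, minus 5-minute gap → minute 227). That means finishing by minute 227, i.e. starting by 227 − 35 = minute 192.
Vegetable prep must finish before plating setup (must start by minute 192, minus 30-minute gap → minute 162). With a 45-minute duration, vegetable prep must start by 162 − 45 = minute 117.
Sauce reduction feeds into plating setup (must start by minute 192); so sauce reduction must finish by minute 192 and therefore start by minute 132.
Sauce base feeds vegetable prep (must start by minute 117); sauce reduction (must start by minute 132); garnish prep (must start by minute 232). Taking the minimum, sauce base must finish by minute 117 and start by 117 − 10 = minute 107.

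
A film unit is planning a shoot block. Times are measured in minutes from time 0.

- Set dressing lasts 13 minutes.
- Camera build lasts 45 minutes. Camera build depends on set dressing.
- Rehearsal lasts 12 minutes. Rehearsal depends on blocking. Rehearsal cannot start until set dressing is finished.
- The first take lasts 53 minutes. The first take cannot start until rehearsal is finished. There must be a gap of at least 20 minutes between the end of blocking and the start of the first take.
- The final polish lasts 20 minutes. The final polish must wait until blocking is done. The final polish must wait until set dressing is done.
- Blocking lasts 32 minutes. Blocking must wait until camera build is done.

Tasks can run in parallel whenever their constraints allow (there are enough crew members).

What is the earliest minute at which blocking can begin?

Nothing blocks set dressing, so it runs from minute 0 to minute 13.
After set dressing (finishes minute 13), camera build can start at minute 13 and finishes at minute 58.
Blocking waits on camera build (finishes minute 58), so the earliest it can start is minute 58.

58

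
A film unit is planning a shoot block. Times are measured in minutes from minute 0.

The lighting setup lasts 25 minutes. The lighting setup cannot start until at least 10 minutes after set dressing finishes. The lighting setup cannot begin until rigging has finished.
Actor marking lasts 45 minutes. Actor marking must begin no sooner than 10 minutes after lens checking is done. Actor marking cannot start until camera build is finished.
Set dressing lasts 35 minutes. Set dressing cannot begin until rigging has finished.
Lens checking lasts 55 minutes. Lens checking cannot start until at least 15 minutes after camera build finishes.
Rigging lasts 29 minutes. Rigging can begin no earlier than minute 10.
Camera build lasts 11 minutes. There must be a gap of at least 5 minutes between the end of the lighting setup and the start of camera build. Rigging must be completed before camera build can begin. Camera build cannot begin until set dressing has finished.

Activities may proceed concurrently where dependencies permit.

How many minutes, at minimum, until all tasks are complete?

Rigging cannot begin until its own release at minute 10. It runs from minute 10 to 10 + 29 = minute 39.
Set dressing waits on rigging (finishes minute 39), so it starts at minute 39 and finishes at 39 + 35 = minute 74.
The lighting setup has to wait for set dressing (finishes minute 74, plus 10-minute gap → minute 84); rigging (finishes minute 39). The latest of these is minute 84, so the lighting setup runs minute 84 to 84 + 25 = minute 109.
Camera build has to wait for the lighting setup (finishes minute 109, plus 5-minute gap → minute 114); rigging (finishes minute 39); set dressing (finishes minute 74). The latest of these is minute 114, so camera build runs minute 114 to 114 + 11 = minute 125.
Lens checking waits on camera build (finishes minute 125, plus 15-minute gap → minute 140), so it starts at minute 140 and finishes at 140 + 55 = minute 195.
Actor marking needs all of lens checking (finishes minute 195, plus 10-minute gap → minute 205); camera build (finishes minute 125). That puts its earliest start at minute 205; it finishes at 205 + 45 = minute 250.
All tasks are finished once the last one completes. Finish times: Rigging at 39, Set dressing at 74, The lighting setup at 109, Camera build at 125, Lens checking at 195, Actor marking at 250. The latest is minute 250.

250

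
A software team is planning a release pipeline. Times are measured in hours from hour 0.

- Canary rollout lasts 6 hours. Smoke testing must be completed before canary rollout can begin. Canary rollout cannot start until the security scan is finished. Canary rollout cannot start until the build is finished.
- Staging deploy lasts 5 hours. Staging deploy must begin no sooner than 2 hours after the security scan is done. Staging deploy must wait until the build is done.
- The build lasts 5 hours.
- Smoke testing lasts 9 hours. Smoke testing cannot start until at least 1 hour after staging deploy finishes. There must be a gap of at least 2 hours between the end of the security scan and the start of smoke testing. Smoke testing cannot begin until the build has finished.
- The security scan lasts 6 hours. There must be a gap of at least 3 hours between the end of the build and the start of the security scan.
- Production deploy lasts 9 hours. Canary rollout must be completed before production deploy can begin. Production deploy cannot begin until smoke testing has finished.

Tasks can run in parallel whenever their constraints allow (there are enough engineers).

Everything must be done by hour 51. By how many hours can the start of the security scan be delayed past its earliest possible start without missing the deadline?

5

Nothing blocks the build, so it runs from hour 0 to hour 5.
The security scan cannot begin until the build (finishes hour 5, plus 3-hour gap → hour 8). It runs from hour 8 to 8 + 6 = hour 14.

Working backward from the deadline:
Production deploy has no dependents, so it just needs to finish by hour 51. Starting by 51 − 9 = hour 42 achieves that.
Since production deploy (must start by hour 42) depends on it, canary rollout must finish by hour 42. Backing off its 6-hour duration gives a latest start of hour 36.
Smoke testing has several dependents: canary rollout (must start by hour 36); production deploy (must start by hour 42). The earliest of those limits is hour 36, so smoke testing must start by 36 − 9 = hour 27.
Staging deploy must finish before smoke testing (must start by hour 27, minus 1-hour gap → hour 26). With a 5-hour duration, staging deploy must start by 26 − 5 = hour 21.
The security scan has several dependents: staging deploy (must start by hour 21, minus 2-hour gap → hour 19); smoke testing (must start by hour 27, minus 2-hour gap → hour 25); canary rollout (must start by hour 36). The earliest of those limits is hour 19, so the security scan must start by 19 − 6 = hour 13.
So the security scan can start as early as hour 8 and as late as hour 13, giving 13 − 8 = 5 hours of slack.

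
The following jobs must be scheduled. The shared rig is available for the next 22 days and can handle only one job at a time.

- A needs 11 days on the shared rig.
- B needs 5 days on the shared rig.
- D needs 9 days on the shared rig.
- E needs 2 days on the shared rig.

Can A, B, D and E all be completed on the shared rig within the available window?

Running back to back, the jobs need 11 + 5 + 9 + 2 = 27 days on the shared rig.
Since 27 > 22, they cannot all fit.

No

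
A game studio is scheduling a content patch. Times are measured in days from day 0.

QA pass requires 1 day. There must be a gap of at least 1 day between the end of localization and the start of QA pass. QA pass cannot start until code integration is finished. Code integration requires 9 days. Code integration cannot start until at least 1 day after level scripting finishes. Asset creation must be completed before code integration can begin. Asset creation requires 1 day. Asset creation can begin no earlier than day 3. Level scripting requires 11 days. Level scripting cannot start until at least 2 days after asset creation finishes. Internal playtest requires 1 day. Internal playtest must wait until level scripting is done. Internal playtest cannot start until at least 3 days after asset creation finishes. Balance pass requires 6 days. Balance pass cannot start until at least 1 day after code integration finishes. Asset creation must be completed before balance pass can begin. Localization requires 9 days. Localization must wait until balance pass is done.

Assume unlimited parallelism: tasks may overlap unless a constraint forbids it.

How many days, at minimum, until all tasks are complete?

Asset creation waits on its own release at day 3, so it starts at day 3 and finishes at 3 + 1 = day 4.
Level scripting waits on asset creation (finishes day 4, plus 2-day gap → day 6), so it starts at day 6 and finishes at 6 + 11 = day 17.
Internal playtest has to wait for level scripting (finishes day 17); asset creation (finishes day 4, plus 3-day gap → day 7). The latest of these is day 17, so internal playtest runs day 17 to 17 + 1 = day 18.
Code integration has to wait for level scripting (finishes day 17, plus 1-day gap → day 18); asset creation (finishes day 4). The latest of these is day 18, so code integration runs day 18 to 18 + 9 = day 27.
Balance pass cannot start until code integration (finishes day 27, plus 1-day gap → day 28); asset creation (finishes day 4). The controlling bound is day 28, so balance pass finishes at 28 + 6 = day 34.
Localization cannot begin until balance pass (finishes day 34). It runs from day 34 to 34 + 9 = day 43.
QA pass needs all of localization (finishes day 43, plus 1-day gap → day 44); code integration (finishes day 27). That puts its earliest start at day 44; it finishes at 44 + 1 = day 45.
All tasks are finished once the last one completes. Finish times: Asset creation at 4, Level scripting at 17, Code integration at 27, Internal playtest at 18, Balance pass at 34, Localization at 43, QA pass at 45. The latest is day 45.

45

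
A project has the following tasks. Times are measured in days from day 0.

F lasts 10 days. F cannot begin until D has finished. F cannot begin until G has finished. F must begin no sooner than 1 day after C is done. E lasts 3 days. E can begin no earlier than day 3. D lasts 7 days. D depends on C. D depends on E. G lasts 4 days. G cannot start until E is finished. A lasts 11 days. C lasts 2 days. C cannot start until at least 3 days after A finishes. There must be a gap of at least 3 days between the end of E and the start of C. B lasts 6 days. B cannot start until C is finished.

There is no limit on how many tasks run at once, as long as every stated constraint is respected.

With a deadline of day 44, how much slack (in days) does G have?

E waits on its own release at day 3, so it starts at day 3 and finishes at 3 + 3 = day 6.
G waits on E (finishes day 6), so it starts at day 6 and finishes at 6 + 4 = day 10.

Working backward from the deadline:
Nothing follows F; the deadline of day 44 is its only limit. It must start by 44 − 10 = day 34.
G feeds into F (must start by day 34); so G must finish by day 34 and therefore start by day 30.
So G can start as early as day 6 and as late as day 30, giving 30 − 6 = 24 days of slack.

24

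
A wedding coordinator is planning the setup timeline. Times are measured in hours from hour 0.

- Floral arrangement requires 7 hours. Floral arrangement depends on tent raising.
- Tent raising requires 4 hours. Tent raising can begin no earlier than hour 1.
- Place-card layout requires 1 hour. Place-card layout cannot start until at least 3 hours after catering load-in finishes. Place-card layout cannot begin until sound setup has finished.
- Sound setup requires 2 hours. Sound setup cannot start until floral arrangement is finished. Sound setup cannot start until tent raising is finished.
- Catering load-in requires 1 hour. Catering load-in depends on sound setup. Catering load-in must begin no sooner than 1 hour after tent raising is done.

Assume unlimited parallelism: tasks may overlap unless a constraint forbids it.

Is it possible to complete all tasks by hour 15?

Tent raising waits on its own release at hour 1, so it starts at hour 1 and finishes at 1 + 4 = hour 5.
After tent raising (finishes hour 5), floral arrangement can start at hour 5 and finishes at hour 12.
Sound setup needs all of floral arrangement (finishes hour 12); tent raising (finishes hour 5). That puts its earliest start at hour 12; it finishes at 12 + 2 = hour 14.
For catering load-in: sound setup (finishes hour 14); tent raising (finishes hour 5, plus 1-hour gap → hour 6). Taking the maximum gives a start of hour 14, and it finishes at 14 + 1 = hour 15.
Place-card layout has to wait for catering load-in (finishes hour 15, plus 3-hour gap → hour 18); sound setup (finishes hour 14). The latest of these is hour 18, so place-card layout runs hour 18 to 18 + 1 = hour 19.
The earliest everything can be done is hour 19, which is after the deadline of 15, so it is not possible.

No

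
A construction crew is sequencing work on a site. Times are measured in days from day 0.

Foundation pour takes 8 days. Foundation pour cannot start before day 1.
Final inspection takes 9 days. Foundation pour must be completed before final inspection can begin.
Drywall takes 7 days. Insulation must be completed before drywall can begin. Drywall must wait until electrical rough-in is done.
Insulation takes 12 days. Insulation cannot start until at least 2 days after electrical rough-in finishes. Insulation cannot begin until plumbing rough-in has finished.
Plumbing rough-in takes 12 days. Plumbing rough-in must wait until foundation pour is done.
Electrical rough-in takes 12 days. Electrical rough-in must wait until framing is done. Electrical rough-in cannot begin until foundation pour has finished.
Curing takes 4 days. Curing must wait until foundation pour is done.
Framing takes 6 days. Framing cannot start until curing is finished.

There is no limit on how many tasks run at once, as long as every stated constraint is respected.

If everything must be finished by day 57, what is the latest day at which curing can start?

14

Drywall has no dependents, so it just needs to finish by day 57. Starting by 57 − 7 = day 50 achieves that.
Insulation must finish before drywall (must start by day 50). With a 12-day duration, insulation must start by 50 − 12 = day 38.
For electrical rough-in: insulation (must start by day 38, minus 2-day gap → day 36); drywall (must start by day 50). The most restrictive is day 36; with a 12-day duration, electrical rough-in must start by day 24.
Framing has to be done before electrical rough-in (must start by day 24). That means finishing by day 24, i.e. starting by 24 − 6 = day 18.
Curing feeds into framing (must start by day 18); so curing must finish by day 18 and therefore start by day 14.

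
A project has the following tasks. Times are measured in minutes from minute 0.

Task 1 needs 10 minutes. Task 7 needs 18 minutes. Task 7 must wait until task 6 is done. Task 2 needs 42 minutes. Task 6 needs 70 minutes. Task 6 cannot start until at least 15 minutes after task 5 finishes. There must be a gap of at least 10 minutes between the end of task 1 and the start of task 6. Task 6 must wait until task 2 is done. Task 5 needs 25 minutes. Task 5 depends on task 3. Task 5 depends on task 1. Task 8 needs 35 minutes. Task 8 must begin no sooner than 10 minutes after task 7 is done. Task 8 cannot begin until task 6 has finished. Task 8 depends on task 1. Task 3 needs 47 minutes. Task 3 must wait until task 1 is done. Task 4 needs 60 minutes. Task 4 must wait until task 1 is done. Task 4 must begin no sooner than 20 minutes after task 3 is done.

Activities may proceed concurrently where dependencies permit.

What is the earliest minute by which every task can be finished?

Nothing blocks task 2, so it runs from minute 0 to minute 42.
Nothing blocks task 1, so it runs from minute 0 to minute 10.
Task 3 cannot begin until task 1 (finishes minute 10). It runs from minute 10 to 10 + 47 = minute 57.
Task 5 has to wait for task 3 (finishes minute 57); task 1 (finishes minute 10). The latest of these is minute 57, so task 5 runs minute 57 to 57 + 25 = minute 82.
Task 6 has to wait for task 5 (finishes minute 82, plus 15-minute gap → minute 97); task 1 (finishes minute 10, plus 10-minute gap → minute 20); task 2 (finishes minute 42). The latest of these is minute 97, so task 6 runs minute 97 to 97 + 70 = minute 167.
Task 7 cannot begin until task 6 (finishes minute 167). It runs from minute 167 to 167 + 18 = minute 185.
For task 8: task 7 (finishes minute 185, plus 10-minute gap → minute 195); task 6 (finishes minute 167); task 1 (finishes minute 10). Taking the maximum gives a start of minute 195, and it finishes at 195 + 35 = minute 230.
Task 4 cannot start until task 1 (finishes minute 10); task 3 (finishes minute 57, plus 20-minute gap → minute 77). The controlling bound is minute 77, so task 4 finishes at 77 + 60 = minute 137.
All tasks are finished once the last one completes. Finish times: Task 1 at 10, Task 2 at 42, Task 3 at 57, Task 4 at 137, Task 5 at 82, Task 6 at 167, Task 7 at 185, Task 8 at 230. The latest is minute 230.

230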